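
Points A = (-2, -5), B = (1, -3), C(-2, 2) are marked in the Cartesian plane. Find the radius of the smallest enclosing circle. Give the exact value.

Side lengths²: AB² = 13, AC² = 49, BC² = 34.
Since AC² = 49 ≥ 34 + 13 = 47, the angle opposite AC is not acute, so the smallest enclosing circle has AC as diameter.
Centre = midpoint of AC = (-2, -1.5), r² = 49/4 = 12.25.
r = √(12.25) = 3.5.

3.5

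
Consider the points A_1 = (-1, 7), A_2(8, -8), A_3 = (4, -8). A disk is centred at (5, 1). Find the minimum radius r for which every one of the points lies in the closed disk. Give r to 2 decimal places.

The required radius is the distance from (5, 1) to the farthest point.
Squared distances: 72, 90, 82.
Maximum is 90, attained at A_2.
r = √90 ≈ 9.49.

9.49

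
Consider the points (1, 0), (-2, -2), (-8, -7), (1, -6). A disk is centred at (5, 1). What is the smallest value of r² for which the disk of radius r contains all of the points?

233

The required radius is the distance from (5, 1) to the farthest point.
Squared distances: 17, 58, 233, 65.
Maximum is 233, attained at (-8, -7).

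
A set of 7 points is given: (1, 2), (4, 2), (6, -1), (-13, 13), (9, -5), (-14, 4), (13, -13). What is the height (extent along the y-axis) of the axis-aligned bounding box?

max y = 13, min y = -13, so height = 26.

26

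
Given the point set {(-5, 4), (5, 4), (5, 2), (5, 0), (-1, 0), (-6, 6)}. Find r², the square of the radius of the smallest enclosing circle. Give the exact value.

A smallest enclosing disk is always determined by at most three of the input points on its boundary.
The farthest pair is (5, 0)–(-6, 6) with squared distance 157. The circle on this segment as diameter has centre (-0.5, 3) and r² = 157/4 = 39.25.
Check (-5, 4): distance² to centre = 21.25 ≤ 39.25, so it lies inside.
All remaining points lie in this disk, and no smaller disk contains both endpoints, so this is the minimum enclosing circle.

39.25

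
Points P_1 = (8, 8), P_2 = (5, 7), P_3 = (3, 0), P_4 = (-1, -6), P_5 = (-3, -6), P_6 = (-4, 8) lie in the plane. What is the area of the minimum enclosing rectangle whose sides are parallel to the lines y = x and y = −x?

In coordinates u = x + y, v = x − y the rectangle is axis-aligned; the map (x,y)→(u,v) scales areas by 2.
u-values: 16, 12, 3, -7, -9, 4; range = 16 − (-9) = 25.
v-values: 0, -2, 3, 5, 3, -12; range = 5 − (-12) = 17.
Area = (25 × 17) / 2 = 212.5.

212.5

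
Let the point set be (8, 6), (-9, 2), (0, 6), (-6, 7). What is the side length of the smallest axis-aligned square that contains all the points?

The bounding box has width 17 and height 5.
An axis-aligned square enclosing the set must have side ≥ max(width, height).
So the minimum side is max(17, 5) = 17.

17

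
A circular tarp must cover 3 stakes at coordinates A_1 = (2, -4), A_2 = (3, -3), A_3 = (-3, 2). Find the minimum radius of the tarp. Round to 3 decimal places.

Side lengths²: A_1A_2² = 2, A_1A_3² = 61, A_2A_3² = 61.
Since A_2A_3² = 61 < 61 + 2 = 63, the triangle is acute, so the smallest enclosing circle is the circumcircle.
Circumcentre = (-5/22, -17/22), r² = 3721/242.
r = √(3721/242) ≈ 3.921.

3.921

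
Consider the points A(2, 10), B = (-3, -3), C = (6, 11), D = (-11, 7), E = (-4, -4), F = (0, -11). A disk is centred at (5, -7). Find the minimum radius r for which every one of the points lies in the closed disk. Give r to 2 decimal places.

21.26

The required radius is the distance from (5, -7) to the farthest point.
Squared distances: 298, 80, 325, 452, 90, 41.
Maximum is 452, attained at D.
r = √452 ≈ 21.26.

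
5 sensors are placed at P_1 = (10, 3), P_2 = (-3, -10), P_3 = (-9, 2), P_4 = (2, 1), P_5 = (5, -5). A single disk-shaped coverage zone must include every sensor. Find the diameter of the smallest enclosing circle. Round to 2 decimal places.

The minimum enclosing circle is determined by three boundary points: P_1, P_2, P_3.
Their circumcentre is (2/3, -2/3) with r² = 905/9.
The farthest remaining point P_5 is at distance² 338/9 ≤ 905/9.
Diameter = 2r = 2√(905/9) ≈ 20.06.

20.06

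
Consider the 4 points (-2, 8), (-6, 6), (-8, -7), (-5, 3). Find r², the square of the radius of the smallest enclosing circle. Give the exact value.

65.25

The farthest pair is (-2, 8)–(-8, -7) with squared distance 261. The circle on this segment as diameter has centre (-5, 0.5) and r² = 261/4 = 65.25.
Check (-6, 6): distance² to centre = 31.25 ≤ 65.25, so it lies inside.
All remaining points lie in this disk, and no smaller disk contains both endpoints, so this is the minimum enclosing circle.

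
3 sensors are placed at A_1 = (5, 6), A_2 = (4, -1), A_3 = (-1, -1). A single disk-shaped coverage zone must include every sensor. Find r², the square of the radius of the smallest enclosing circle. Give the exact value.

21.25

Side lengths²: A_1A_2² = 50, A_1A_3² = 85, A_2A_3² = 25.
Since A_1A_3² = 85 ≥ 50 + 25 = 75, the angle opposite A_1A_3 is not acute, so the smallest enclosing circle has A_1A_3 as diameter.
Centre = midpoint of A_1A_3 = (2, 2.5), r² = 85/4 = 21.25.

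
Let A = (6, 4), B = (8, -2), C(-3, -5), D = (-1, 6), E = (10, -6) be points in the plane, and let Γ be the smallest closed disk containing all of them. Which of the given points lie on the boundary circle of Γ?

A smallest enclosing disk is always determined by at most three of the input points on its boundary.
The minimum enclosing circle is determined by three boundary points: C, D, E.
Their circumcentre is (225/58, -33/58) with r² = 112625/1682.
The farthest remaining point A is at distance² 42677/1682 ≤ 112625/1682.
The points at distance exactly r from the centre are C, D, E — 3 points.

C, D, E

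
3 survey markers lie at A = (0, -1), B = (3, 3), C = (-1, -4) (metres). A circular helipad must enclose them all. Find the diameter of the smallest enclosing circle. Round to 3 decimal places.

8.062

Side lengths²: AB² = 25, AC² = 10, BC² = 65.
Since BC² = 65 ≥ 25 + 10 = 35, the angle opposite BC is not acute, so the smallest enclosing circle has BC as diameter.
Centre = midpoint of BC = (1, -0.5), r² = 65/4 = 16.25.
Diameter = 2r = 2√(16.25) ≈ 8.062.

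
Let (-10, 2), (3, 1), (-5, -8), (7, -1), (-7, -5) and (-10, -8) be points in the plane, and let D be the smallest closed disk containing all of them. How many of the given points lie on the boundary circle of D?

A smallest enclosing disk is always determined by at most three of the input points on its boundary.
The minimum enclosing circle is determined by three boundary points: (-10, 2), (7, -1), (-10, -8).
Their circumcentre is (-36/17, -3) with r² = 25181/289.
The farthest remaining point (3, 1) is at distance² 12193/289 ≤ 25181/289.
The points at distance exactly r from the centre are (-10, 2), (7, -1), (-10, -8) — 3 points.

3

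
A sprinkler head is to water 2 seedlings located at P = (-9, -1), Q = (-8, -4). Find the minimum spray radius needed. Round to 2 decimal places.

1.58

The smallest circle enclosing two points has them as diameter endpoints.
Centre = midpoint = (-8.5, -2.5); r² = |PQ|²/4 = 10/4 = 2.5.
r = √(2.5) ≈ 1.58.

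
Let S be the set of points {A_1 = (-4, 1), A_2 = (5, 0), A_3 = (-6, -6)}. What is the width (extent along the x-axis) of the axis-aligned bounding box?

11

max x = 5, min x = -6, so width = 11.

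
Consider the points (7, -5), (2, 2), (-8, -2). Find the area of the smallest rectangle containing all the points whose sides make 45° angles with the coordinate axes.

In coordinates u = x + y, v = x − y the rectangle is axis-aligned; the map (x,y)→(u,v) scales areas by 2.
u-values: 2, 4, -10; range = 4 − (-10) = 14.
v-values: 12, 0, -6; range = 12 − (-6) = 18.
Area = (14 × 18) / 2 = 126.

126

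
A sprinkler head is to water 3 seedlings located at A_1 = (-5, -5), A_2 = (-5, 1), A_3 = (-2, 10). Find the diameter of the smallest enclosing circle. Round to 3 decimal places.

Side lengths²: A_1A_2² = 36, A_1A_3² = 234, A_2A_3² = 90.
Since A_1A_3² = 234 ≥ 90 + 36 = 126, the angle opposite A_1A_3 is not acute, so the smallest enclosing circle has A_1A_3 as diameter.
Centre = midpoint of A_1A_3 = (-3.5, 2.5), r² = 234/4 = 58.5.
Diameter = 2r = 2√(58.5) ≈ 15.297.

15.297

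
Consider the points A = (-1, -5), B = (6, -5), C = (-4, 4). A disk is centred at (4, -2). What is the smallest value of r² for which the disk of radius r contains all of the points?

100

The required radius is the distance from (4, -2) to the farthest point.
Squared distances: 34, 13, 100.
Maximum is 100, attained at C.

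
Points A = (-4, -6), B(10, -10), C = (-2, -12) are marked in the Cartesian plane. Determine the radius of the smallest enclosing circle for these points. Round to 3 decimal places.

7.280

Side lengths²: AB² = 212, AC² = 40, BC² = 148.
Since AB² = 212 ≥ 148 + 40 = 188, the angle opposite AB is not acute, so the smallest enclosing circle has AB as diameter.
Centre = midpoint of AB = (3, -8), r² = 212/4 = 53.
r = √53 ≈ 7.280.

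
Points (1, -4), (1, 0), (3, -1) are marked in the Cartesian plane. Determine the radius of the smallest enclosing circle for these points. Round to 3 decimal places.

2.016

Call the three points A, B, C in the order given.
Side lengths²: AB² = 16, AC² = 13, BC² = 5.
Since AB² = 16 < 13 + 5 = 18, the triangle is acute, so the smallest enclosing circle is the circumcircle.
Circumcentre = (1.25, -2), r² = 4.0625.
r = √(4.0625) ≈ 2.016.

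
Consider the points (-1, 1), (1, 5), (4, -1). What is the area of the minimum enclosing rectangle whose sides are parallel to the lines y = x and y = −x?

In coordinates u = x + y, v = x − y the rectangle is axis-aligned; the map (x,y)→(u,v) scales areas by 2.
u-values: 0, 6, 3; range = 6 − 0 = 6.
v-values: -2, -4, 5; range = 5 − (-4) = 9.
Area = (6 × 9) / 2 = 27.

27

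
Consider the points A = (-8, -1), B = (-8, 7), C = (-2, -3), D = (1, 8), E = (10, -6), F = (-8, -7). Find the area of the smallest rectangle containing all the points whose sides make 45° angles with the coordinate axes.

372

In coordinates u = x + y, v = x − y the rectangle is axis-aligned; the map (x,y)→(u,v) scales areas by 2.
u-values: -9, -1, -5, 9, 4, -15; range = 9 − (-15) = 24.
v-values: -7, -15, 1, -7, 16, -1; range = 16 − (-15) = 31.
Area = (24 × 31) / 2 = 372.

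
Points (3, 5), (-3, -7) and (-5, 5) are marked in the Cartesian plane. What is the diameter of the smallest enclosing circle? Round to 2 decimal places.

Call the three points A, B, C in the order given.
Side lengths²: AB² = 180, AC² = 64, BC² = 148.
Since AB² = 180 < 148 + 64 = 212, the triangle is acute, so the smallest enclosing circle is the circumcircle.
Circumcentre = (-1, -0.5), r² = 46.25.
Diameter = 2r = 2√(46.25) ≈ 13.60.

13.60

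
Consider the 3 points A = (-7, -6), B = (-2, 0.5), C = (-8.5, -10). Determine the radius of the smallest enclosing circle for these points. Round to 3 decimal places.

6.175

Side lengths²: AB² = 67.25, AC² = 18.25, BC² = 152.5.
Since BC² = 152.5 ≥ 67.25 + 18.25 = 85.5, the angle opposite BC is not acute, so the smallest enclosing circle has BC as diameter.
Centre = midpoint of BC = (-5.25, -4.75), r² = 152.5/4 = 38.125.
r = √(38.125) ≈ 6.175.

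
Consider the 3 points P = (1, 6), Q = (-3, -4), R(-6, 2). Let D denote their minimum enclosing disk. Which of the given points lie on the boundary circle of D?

P, Q

Side lengths²: PQ² = 116, PR² = 65, QR² = 45.
Since PQ² = 116 ≥ 65 + 45 = 110, the angle opposite PQ is not acute, so the smallest enclosing circle has PQ as diameter.
Centre = midpoint of PQ = (-1, 1), r² = 116/4 = 29.
The points at distance exactly r from the centre are P, Q — 2 points.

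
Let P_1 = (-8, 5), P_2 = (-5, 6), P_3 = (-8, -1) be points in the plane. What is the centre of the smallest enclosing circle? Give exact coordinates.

(-6.5, 2.5)

Side lengths²: P_1P_2² = 10, P_1P_3² = 36, P_2P_3² = 58.
Since P_2P_3² = 58 ≥ 36 + 10 = 46, the angle opposite P_2P_3 is not acute, so the smallest enclosing circle has P_2P_3 as diameter.
Centre = midpoint of P_2P_3 = (-6.5, 2.5), r² = 58/4 = 14.5.
Centre = (-6.5, 2.5).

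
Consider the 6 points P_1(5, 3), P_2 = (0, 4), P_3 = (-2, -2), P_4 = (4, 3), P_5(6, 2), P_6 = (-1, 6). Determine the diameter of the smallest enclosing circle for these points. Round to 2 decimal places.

9.69

The minimum enclosing circle of a finite set is fixed by two of the points (as a diameter) or three (as a circumcircle).
The minimum enclosing circle is determined by three boundary points: P_3, P_5, P_6.
Their circumcentre is (7/6, 5/3) with r² = 845/36.
The farthest remaining point P_1 is at distance² 593/36 ≤ 845/36.
Diameter = 2r = 2√(845/36) ≈ 9.69.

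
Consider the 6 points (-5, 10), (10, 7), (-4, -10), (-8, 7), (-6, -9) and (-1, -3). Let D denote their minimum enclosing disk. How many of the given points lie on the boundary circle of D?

3

The minimum enclosing circle is determined by three boundary points: (-5, 10), (10, 7), (-6, -9).
Their circumcentre is (5/6, 1/6) with r² = 2353/18.
The farthest remaining point (-4, -10) is at distance² 2281/18 ≤ 2353/18.
The points at distance exactly r from the centre are (-5, 10), (10, 7), (-6, -9) — 3 points.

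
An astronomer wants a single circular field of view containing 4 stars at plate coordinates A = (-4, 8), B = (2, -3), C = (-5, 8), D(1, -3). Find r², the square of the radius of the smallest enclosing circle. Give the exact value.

42.5

A smallest enclosing disk is always determined by at most three of the input points on its boundary.
The farthest pair is B–C with squared distance 170. The circle on this segment as diameter has centre (-1.5, 2.5) and r² = 170/4 = 42.5.
Check A: distance² to centre = 36.5 ≤ 42.5, so it lies inside.
All remaining points lie in this disk, and no smaller disk contains both endpoints, so this is the minimum enclosing circle.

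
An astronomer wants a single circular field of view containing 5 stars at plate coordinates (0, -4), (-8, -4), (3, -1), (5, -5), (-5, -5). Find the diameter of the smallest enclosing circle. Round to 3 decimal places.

13.038

A smallest enclosing disk is always determined by at most three of the input points on its boundary.
The farthest pair is (-8, -4)–(5, -5) with squared distance 170. The circle on this segment as diameter has centre (-1.5, -4.5) and r² = 170/4 = 42.5.
Check (0, -4): distance² to centre = 2.5 ≤ 42.5, so it lies inside.
All remaining points lie in this disk, and no smaller disk contains both endpoints, so this is the minimum enclosing circle.
Diameter = 2r = 2√(42.5) ≈ 13.038.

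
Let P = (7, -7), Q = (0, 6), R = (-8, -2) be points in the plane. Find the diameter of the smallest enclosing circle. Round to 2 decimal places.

Side lengths²: PQ² = 218, PR² = 250, QR² = 128.
Since PR² = 250 < 218 + 128 = 346, the triangle is acute, so the smallest enclosing circle is the circumcircle.
Circumcentre = (0.25, -2.25), r² = 68.125.
Diameter = 2r = 2√(68.125) ≈ 16.51.

16.51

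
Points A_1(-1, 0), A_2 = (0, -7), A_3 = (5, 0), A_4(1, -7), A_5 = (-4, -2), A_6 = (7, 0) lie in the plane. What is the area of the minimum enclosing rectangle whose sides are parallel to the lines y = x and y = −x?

70

In coordinates u = x + y, v = x − y the rectangle is axis-aligned; the map (x,y)→(u,v) scales areas by 2.
u-values: -1, -7, 5, -6, -6, 7; range = 7 − (-7) = 14.
v-values: -1, 7, 5, 8, -2, 7; range = 8 − (-2) = 10.
Area = (14 × 10) / 2 = 70.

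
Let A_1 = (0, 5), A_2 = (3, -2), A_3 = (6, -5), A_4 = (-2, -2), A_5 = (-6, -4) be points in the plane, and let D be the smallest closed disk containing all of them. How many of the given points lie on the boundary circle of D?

The minimum enclosing circle of a finite set is fixed by two of the points (as a diameter) or three (as a circumcircle).
The minimum enclosing circle is determined by three boundary points: A_1, A_3, A_5.
Their circumcentre is (9/38, -63/38) with r² = 32045/722.
The farthest remaining point A_2 is at distance² 5597/722 ≤ 32045/722.
The points at distance exactly r from the centre are A_1, A_3, A_5 — 3 points.

3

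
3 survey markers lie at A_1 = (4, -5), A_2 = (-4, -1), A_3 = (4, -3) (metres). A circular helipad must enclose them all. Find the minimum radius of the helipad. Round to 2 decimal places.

4.47

Side lengths²: A_1A_2² = 80, A_1A_3² = 4, A_2A_3² = 68.
Since A_1A_2² = 80 ≥ 68 + 4 = 72, the angle opposite A_1A_2 is not acute, so the smallest enclosing circle has A_1A_2 as diameter.
Centre = midpoint of A_1A_2 = (0, -3), r² = 80/4 = 20.
r = √20 ≈ 4.47.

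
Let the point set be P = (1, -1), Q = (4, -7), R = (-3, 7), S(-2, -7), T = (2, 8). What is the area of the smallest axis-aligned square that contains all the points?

225

The bounding box has width 7 and height 15.
An axis-aligned square enclosing the set must have side ≥ max(width, height).
So the minimum side is max(7, 15) = 15.
Area = 15² = 225.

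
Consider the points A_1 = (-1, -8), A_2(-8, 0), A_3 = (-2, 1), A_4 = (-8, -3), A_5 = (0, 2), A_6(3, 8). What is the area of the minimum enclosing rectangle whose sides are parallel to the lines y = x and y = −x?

In coordinates u = x + y, v = x − y the rectangle is axis-aligned; the map (x,y)→(u,v) scales areas by 2.
u-values: -9, -8, -1, -11, 2, 11; range = 11 − (-11) = 22.
v-values: 7, -8, -3, -5, -2, -5; range = 7 − (-8) = 15.
Area = (22 × 15) / 2 = 165.

165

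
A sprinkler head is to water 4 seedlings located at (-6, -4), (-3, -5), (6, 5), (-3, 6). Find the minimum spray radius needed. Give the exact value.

The farthest pair is (-6, -4)–(6, 5) with squared distance 225. The circle on this segment as diameter has centre (0, 0.5) and r² = 225/4 = 56.25.
Check (-3, -5): distance² to centre = 39.25 ≤ 56.25, so it lies inside.
All remaining points lie in this disk, and no smaller disk contains both endpoints, so this is the minimum enclosing circle.
r = √(56.25) = 7.5.

7.5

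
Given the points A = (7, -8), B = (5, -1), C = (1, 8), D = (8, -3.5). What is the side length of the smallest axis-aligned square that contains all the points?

16

The bounding box has width 7 and height 16.
An axis-aligned square enclosing the set must have side ≥ max(width, height).
So the minimum side is max(7, 16) = 16.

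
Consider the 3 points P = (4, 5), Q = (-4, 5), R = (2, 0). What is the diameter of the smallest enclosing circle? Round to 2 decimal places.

Side lengths²: PQ² = 64, PR² = 29, QR² = 61.
Since PQ² = 64 < 61 + 29 = 90, the triangle is acute, so the smallest enclosing circle is the circumcircle.
Circumcentre = (0, 3.7), r² = 17.69.
Diameter = 2r = 2√(17.69) ≈ 8.41.

8.41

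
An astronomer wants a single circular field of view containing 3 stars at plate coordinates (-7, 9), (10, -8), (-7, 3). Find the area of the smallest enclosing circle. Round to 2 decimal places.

Call the three points A, B, C in the order given.
Side lengths²: AB² = 578, AC² = 36, BC² = 410.
Since AB² = 578 ≥ 410 + 36 = 446, the angle opposite AB is not acute, so the smallest enclosing circle has AB as diameter.
Centre = midpoint of AB = (1.5, 0.5), r² = 578/4 = 144.5.
Area = π·r² = π·144.5 ≈ 453.96.

453.96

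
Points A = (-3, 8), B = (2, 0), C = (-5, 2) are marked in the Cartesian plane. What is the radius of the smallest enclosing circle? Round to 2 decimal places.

Side lengths²: AB² = 89, AC² = 40, BC² = 53.
Since AB² = 89 < 53 + 40 = 93, the triangle is acute, so the smallest enclosing circle is the circumcircle.
Circumcentre = (-31/46, 179/46), r² = 23585/1058.
r = √(23585/1058) ≈ 4.72.

4.72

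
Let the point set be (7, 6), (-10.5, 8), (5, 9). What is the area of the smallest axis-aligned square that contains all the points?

306.25

The bounding box has width 17.5 and height 3.
An axis-aligned square enclosing the set must have side ≥ max(width, height).
So the minimum side is max(17.5, 3) = 17.5.
Area = 17.5² = 306.25.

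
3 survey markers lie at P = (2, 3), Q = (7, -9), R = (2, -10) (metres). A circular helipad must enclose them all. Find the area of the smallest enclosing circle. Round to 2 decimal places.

Side lengths²: PQ² = 169, PR² = 169, QR² = 26.
Since PR² = 169 < 169 + 26 = 195, the triangle is acute, so the smallest enclosing circle is the circumcircle.
Circumcentre = (3.3, -3.5), r² = 43.94.
Area = π·r² = π·43.94 ≈ 138.04.

138.04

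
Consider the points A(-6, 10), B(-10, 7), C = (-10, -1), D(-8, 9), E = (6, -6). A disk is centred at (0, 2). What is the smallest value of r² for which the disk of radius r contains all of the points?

The required radius is the distance from (0, 2) to the farthest point.
Squared distances: 100, 125, 109, 113, 100.
Maximum is 125, attained at B.

125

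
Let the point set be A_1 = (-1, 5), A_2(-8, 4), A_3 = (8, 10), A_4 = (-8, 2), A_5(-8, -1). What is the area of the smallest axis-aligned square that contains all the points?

The bounding box has width 16 and height 11.
An axis-aligned square enclosing the set must have side ≥ max(width, height).
So the minimum side is max(16, 11) = 16.
Area = 16² = 256.

256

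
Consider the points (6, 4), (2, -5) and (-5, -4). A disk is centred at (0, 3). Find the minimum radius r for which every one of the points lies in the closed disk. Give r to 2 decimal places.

8.60

The required radius is the distance from (0, 3) to the farthest point.
Squared distances: 37, 68, 74.
Maximum is 74, attained at (-5, -4).
r = √74 ≈ 8.60.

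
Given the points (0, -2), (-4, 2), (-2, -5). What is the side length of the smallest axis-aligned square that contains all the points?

The bounding box has width 4 and height 7.
An axis-aligned square enclosing the set must have side ≥ max(width, height).
So the minimum side is max(4, 7) = 7.

7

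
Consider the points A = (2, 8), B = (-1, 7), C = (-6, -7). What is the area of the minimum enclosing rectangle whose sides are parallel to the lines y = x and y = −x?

103.5

In coordinates u = x + y, v = x − y the rectangle is axis-aligned; the map (x,y)→(u,v) scales areas by 2.
u-values: 10, 6, -13; range = 10 − (-13) = 23.
v-values: -6, -8, 1; range = 1 − (-8) = 9.
Area = (23 × 9) / 2 = 103.5.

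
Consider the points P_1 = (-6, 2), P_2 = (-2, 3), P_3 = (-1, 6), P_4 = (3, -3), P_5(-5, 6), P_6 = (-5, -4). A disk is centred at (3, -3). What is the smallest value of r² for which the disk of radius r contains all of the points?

145

The required radius is the distance from (3, -3) to the farthest point.
Squared distances: 106, 61, 97, 0, 145, 65.
Maximum is 145, attained at P_5.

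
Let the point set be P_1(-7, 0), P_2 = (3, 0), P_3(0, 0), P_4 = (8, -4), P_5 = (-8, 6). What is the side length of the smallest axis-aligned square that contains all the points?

The bounding box has width 16 and height 10.
An axis-aligned square enclosing the set must have side ≥ max(width, height).
So the minimum side is max(16, 10) = 16.

16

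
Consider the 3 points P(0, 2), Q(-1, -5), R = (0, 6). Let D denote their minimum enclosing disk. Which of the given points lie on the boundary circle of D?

Q, R

Side lengths²: PQ² = 50, PR² = 16, QR² = 122.
Since QR² = 122 ≥ 50 + 16 = 66, the angle opposite QR is not acute, so the smallest enclosing circle has QR as diameter.
Centre = midpoint of QR = (-0.5, 0.5), r² = 122/4 = 30.5.
The points at distance exactly r from the centre are Q, R — 2 points.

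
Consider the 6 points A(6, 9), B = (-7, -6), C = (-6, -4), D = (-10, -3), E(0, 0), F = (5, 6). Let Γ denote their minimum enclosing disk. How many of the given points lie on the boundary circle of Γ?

The minimum enclosing circle of a finite set is fixed by two of the points (as a diameter) or three (as a circumcircle).
The minimum enclosing circle is determined by three boundary points: A, B, D.
Their circumcentre is (-11/7, 17/7) with r² = 4925/49.
The farthest remaining point C is at distance² 2986/49 ≤ 4925/49.
The points at distance exactly r from the centre are A, B, D — 3 points.

3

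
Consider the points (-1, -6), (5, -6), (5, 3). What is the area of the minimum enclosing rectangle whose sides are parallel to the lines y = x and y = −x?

In coordinates u = x + y, v = x − y the rectangle is axis-aligned; the map (x,y)→(u,v) scales areas by 2.
u-values: -7, -1, 8; range = 8 − (-7) = 15.
v-values: 5, 11, 2; range = 11 − 2 = 9.
Area = (15 × 9) / 2 = 67.5.

67.5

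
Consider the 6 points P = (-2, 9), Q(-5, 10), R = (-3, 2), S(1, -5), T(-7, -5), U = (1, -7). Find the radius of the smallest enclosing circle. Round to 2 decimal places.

A smallest enclosing disk is always determined by at most three of the input points on its boundary.
The farthest pair is Q–U with squared distance 325. The circle on this segment as diameter has centre (-2, 1.5) and r² = 325/4 = 81.25.
Check P: distance² to centre = 56.25 ≤ 81.25, so it lies inside.
All remaining points lie in this disk, and no smaller disk contains both endpoints, so this is the minimum enclosing circle.
r = √(81.25) ≈ 9.01.

9.01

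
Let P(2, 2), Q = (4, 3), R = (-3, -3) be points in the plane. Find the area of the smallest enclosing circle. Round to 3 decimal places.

66.759

Side lengths²: PQ² = 5, PR² = 50, QR² = 85.
Since QR² = 85 ≥ 50 + 5 = 55, the angle opposite QR is not acute, so the smallest enclosing circle has QR as diameter.
Centre = midpoint of QR = (0.5, 0), r² = 85/4 = 21.25.
Area = π·r² = π·21.25 ≈ 66.759.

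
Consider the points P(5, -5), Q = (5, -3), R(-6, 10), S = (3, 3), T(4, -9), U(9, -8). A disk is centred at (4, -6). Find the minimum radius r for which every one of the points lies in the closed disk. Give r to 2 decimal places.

The required radius is the distance from (4, -6) to the farthest point.
Squared distances: 2, 10, 356, 82, 9, 29.
Maximum is 356, attained at R.
r = √356 ≈ 18.87.

18.87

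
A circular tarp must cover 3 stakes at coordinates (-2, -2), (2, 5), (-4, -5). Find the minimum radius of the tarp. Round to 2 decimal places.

5.83

Call the three points A, B, C in the order given.
Side lengths²: AB² = 65, AC² = 13, BC² = 136.
Since BC² = 136 ≥ 65 + 13 = 78, the angle opposite BC is not acute, so the smallest enclosing circle has BC as diameter.
Centre = midpoint of BC = (-1, 0), r² = 136/4 = 34.
r = √34 ≈ 5.83.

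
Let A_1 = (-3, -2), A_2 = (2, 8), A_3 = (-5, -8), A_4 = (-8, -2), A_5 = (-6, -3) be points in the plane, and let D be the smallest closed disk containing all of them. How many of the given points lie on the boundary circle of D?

2

The minimum enclosing circle of a finite set is fixed by two of the points (as a diameter) or three (as a circumcircle).
The farthest pair is A_2–A_3 with squared distance 305. The circle on this segment as diameter has centre (-1.5, 0) and r² = 305/4 = 76.25.
Check A_1: distance² to centre = 6.25 ≤ 76.25, so it lies inside.
All remaining points lie in this disk, and no smaller disk contains both endpoints, so this is the minimum enclosing circle.
The points at distance exactly r from the centre are A_2, A_3 — 2 points.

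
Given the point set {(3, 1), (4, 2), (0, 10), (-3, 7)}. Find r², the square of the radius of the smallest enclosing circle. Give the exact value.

22.5

The farthest pair is (3, 1)–(0, 10) with squared distance 90. The circle on this segment as diameter has centre (1.5, 5.5) and r² = 90/4 = 22.5.
Check (4, 2): distance² to centre = 18.5 ≤ 22.5, so it lies inside.
All remaining points lie in this disk, and no smaller disk contains both endpoints, so this is the minimum enclosing circle.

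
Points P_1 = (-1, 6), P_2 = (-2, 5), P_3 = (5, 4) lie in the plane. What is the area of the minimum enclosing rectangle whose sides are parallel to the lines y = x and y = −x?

In coordinates u = x + y, v = x − y the rectangle is axis-aligned; the map (x,y)→(u,v) scales areas by 2.
u-values: 5, 3, 9; range = 9 − 3 = 6.
v-values: -7, -7, 1; range = 1 − (-7) = 8.
Area = (6 × 8) / 2 = 24.

24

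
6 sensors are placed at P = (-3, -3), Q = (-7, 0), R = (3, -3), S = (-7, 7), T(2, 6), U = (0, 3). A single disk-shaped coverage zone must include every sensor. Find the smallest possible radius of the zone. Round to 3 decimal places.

7.071

The farthest pair is R–S with squared distance 200. The circle on this segment as diameter has centre (-2, 2) and r² = 200/4 = 50.
Check P: distance² to centre = 26 ≤ 50, so it lies inside.
All remaining points lie in this disk, and no smaller disk contains both endpoints, so this is the minimum enclosing circle.
r = √50 ≈ 7.071.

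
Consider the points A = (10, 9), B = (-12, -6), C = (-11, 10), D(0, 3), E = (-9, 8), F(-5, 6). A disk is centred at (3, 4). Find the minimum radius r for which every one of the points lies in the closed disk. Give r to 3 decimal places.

18.028

The required radius is the distance from (3, 4) to the farthest point.
Squared distances: 74, 325, 232, 10, 160, 68.
Maximum is 325, attained at B.
r = √325 ≈ 18.028.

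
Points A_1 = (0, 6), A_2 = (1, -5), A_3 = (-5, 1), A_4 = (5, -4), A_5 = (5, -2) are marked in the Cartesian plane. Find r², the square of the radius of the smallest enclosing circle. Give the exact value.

625/18

The minimum enclosing circle of a finite set is fixed by two of the points (as a diameter) or three (as a circumcircle).
The minimum enclosing circle is determined by three boundary points: A_1, A_3, A_4.
Their circumcentre is (5/6, 1/6) with r² = 625/18.
The farthest remaining point A_2 is at distance² 481/18 ≤ 625/18.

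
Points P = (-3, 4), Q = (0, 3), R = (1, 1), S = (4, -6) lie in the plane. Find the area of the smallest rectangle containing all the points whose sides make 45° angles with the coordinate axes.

42.5

In coordinates u = x + y, v = x − y the rectangle is axis-aligned; the map (x,y)→(u,v) scales areas by 2.
u-values: 1, 3, 2, -2; range = 3 − (-2) = 5.
v-values: -7, -3, 0, 10; range = 10 − (-7) = 17.
Area = (5 × 17) / 2 = 42.5.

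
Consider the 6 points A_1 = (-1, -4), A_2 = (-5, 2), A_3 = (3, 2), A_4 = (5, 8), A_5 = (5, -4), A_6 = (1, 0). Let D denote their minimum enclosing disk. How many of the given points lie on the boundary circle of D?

3

By Welzl's lemma the MEC is supported by two points (diametrically opposite) or three points (on a circumcircle).
The minimum enclosing circle is determined by three boundary points: A_2, A_4, A_5.
Their circumcentre is (1.8, 2) with r² = 46.24.
The farthest remaining point A_1 is at distance² 43.84 ≤ 46.24.
The points at distance exactly r from the centre are A_2, A_4, A_5 — 3 points.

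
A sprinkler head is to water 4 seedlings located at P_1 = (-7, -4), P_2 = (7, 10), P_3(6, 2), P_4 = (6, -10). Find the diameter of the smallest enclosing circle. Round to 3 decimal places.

21.341

A smallest enclosing disk is always determined by at most three of the input points on its boundary.
The minimum enclosing circle is determined by three boundary points: P_1, P_2, P_4.
Their circumcentre is (107/38, 7/38) with r² = 82205/722.
The farthest remaining point P_3 is at distance² 9701/722 ≤ 82205/722.
Diameter = 2r = 2√(82205/722) ≈ 21.341.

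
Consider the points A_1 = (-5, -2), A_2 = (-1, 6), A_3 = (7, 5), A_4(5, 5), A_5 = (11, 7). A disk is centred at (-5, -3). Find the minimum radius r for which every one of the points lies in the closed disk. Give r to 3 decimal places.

18.868

The required radius is the distance from (-5, -3) to the farthest point.
Squared distances: 1, 97, 208, 164, 356.
Maximum is 356, attained at A_5.
r = √356 ≈ 18.868.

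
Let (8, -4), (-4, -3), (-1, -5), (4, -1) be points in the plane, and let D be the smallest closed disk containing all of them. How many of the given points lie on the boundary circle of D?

2

The minimum enclosing circle of a finite set is fixed by two of the points (as a diameter) or three (as a circumcircle).
The farthest pair is (8, -4)–(-4, -3) with squared distance 145. The circle on this segment as diameter has centre (2, -3.5) and r² = 145/4 = 36.25.
Check (-1, -5): distance² to centre = 11.25 ≤ 36.25, so it lies inside.
All remaining points lie in this disk, and no smaller disk contains both endpoints, so this is the minimum enclosing circle.
The points at distance exactly r from the centre are (8, -4), (-4, -3) — 2 points.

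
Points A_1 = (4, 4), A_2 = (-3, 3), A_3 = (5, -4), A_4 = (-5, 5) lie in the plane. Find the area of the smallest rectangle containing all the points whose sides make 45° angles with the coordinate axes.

76

In coordinates u = x + y, v = x − y the rectangle is axis-aligned; the map (x,y)→(u,v) scales areas by 2.
u-values: 8, 0, 1, 0; range = 8 − 0 = 8.
v-values: 0, -6, 9, -10; range = 9 − (-10) = 19.
Area = (8 × 19) / 2 = 76.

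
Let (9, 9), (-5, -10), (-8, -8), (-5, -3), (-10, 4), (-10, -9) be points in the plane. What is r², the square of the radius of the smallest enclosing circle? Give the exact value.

By Welzl's lemma the MEC is supported by two points (diametrically opposite) or three points (on a circumcircle).
The farthest pair is (9, 9)–(-10, -9) with squared distance 685. The circle on this segment as diameter has centre (-0.5, 0) and r² = 685/4 = 171.25.
Check (-5, -10): distance² to centre = 120.25 ≤ 171.25, so it lies inside.
All remaining points lie in this disk, and no smaller disk contains both endpoints, so this is the minimum enclosing circle.

171.25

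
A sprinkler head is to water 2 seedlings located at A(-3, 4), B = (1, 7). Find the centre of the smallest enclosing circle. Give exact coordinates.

(-1, 5.5)

The smallest circle enclosing two points has them as diameter endpoints.
Centre = midpoint = (-1, 5.5); r² = |AB|²/4 = 25/4 = 6.25.
Centre = (-1, 5.5).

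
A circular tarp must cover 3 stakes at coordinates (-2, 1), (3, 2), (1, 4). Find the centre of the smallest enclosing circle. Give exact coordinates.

Call the three points A, B, C in the order given.
Side lengths²: AB² = 26, AC² = 18, BC² = 8.
Since AB² = 26 ≥ 18 + 8 = 26, the angle opposite AB is not acute, so the smallest enclosing circle has AB as diameter.
Centre = midpoint of AB = (0.5, 1.5), r² = 26/4 = 6.5.
Centre = (0.5, 1.5).

(0.5, 1.5)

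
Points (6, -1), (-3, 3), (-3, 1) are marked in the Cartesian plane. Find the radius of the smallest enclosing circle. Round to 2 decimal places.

4.92

Call the three points A, B, C in the order given.
Side lengths²: AB² = 97, AC² = 85, BC² = 4.
Since AB² = 97 ≥ 85 + 4 = 89, the angle opposite AB is not acute, so the smallest enclosing circle has AB as diameter.
Centre = midpoint of AB = (1.5, 1), r² = 97/4 = 24.25.
r = √(24.25) ≈ 4.92.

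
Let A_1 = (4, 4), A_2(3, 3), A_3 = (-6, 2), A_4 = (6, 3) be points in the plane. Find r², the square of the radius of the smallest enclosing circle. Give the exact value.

The farthest pair is A_3–A_4 with squared distance 145. The circle on this segment as diameter has centre (0, 2.5) and r² = 145/4 = 36.25.
Check A_1: distance² to centre = 18.25 ≤ 36.25, so it lies inside.
All remaining points lie in this disk, and no smaller disk contains both endpoints, so this is the minimum enclosing circle.

36.25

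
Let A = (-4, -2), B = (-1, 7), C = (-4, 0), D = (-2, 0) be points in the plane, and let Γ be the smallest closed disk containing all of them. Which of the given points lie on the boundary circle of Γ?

A, B

The farthest pair is A–B with squared distance 90. The circle on this segment as diameter has centre (-2.5, 2.5) and r² = 90/4 = 22.5.
Check C: distance² to centre = 8.5 ≤ 22.5, so it lies inside.
All remaining points lie in this disk, and no smaller disk contains both endpoints, so this is the minimum enclosing circle.
The points at distance exactly r from the centre are A, B — 2 points.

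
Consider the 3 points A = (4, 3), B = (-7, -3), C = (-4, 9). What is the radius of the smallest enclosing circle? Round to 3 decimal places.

6.798

Side lengths²: AB² = 157, AC² = 100, BC² = 153.
Since AB² = 157 < 153 + 100 = 253, the triangle is acute, so the smallest enclosing circle is the circumcircle.
Circumcentre = (-105/38, 44/19), r² = 66725/1444.
r = √(66725/1444) ≈ 6.798.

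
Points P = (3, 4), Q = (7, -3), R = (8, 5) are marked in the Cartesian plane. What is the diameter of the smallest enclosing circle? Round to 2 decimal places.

Side lengths²: PQ² = 65, PR² = 26, QR² = 65.
Since QR² = 65 < 65 + 26 = 91, the triangle is acute, so the smallest enclosing circle is the circumcircle.
Circumcentre = (37/6, 7/6), r² = 325/18.
Diameter = 2r = 2√(325/18) ≈ 8.50.

8.50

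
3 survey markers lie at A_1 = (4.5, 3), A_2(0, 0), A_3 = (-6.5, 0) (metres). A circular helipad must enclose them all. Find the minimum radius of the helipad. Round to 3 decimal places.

5.701

Side lengths²: A_1A_2² = 29.25, A_1A_3² = 130, A_2A_3² = 42.25.
Since A_1A_3² = 130 ≥ 42.25 + 29.25 = 71.5, the angle opposite A_1A_3 is not acute, so the smallest enclosing circle has A_1A_3 as diameter.
Centre = midpoint of A_1A_3 = (-1, 1.5), r² = 130/4 = 32.5.
r = √(32.5) ≈ 5.701.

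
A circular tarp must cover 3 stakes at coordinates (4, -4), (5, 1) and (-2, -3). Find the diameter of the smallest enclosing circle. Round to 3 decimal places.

8.062

Call the three points A, B, C in the order given.
Side lengths²: AB² = 26, AC² = 37, BC² = 65.
Since BC² = 65 ≥ 37 + 26 = 63, the angle opposite BC is not acute, so the smallest enclosing circle has BC as diameter.
Centre = midpoint of BC = (1.5, -1), r² = 65/4 = 16.25.
Diameter = 2r = 2√(16.25) ≈ 8.062.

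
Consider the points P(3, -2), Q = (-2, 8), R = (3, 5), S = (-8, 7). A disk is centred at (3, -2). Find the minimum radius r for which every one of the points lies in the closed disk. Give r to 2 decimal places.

The required radius is the distance from (3, -2) to the farthest point.
Squared distances: 0, 125, 49, 202.
Maximum is 202, attained at S.
r = √202 ≈ 14.21.

14.21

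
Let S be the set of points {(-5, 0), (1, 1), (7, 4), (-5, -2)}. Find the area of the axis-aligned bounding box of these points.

72

x ranges over [-5, 7], width 12.
y ranges over [-2, 4], height 6.
Area = 12 × 6 = 72.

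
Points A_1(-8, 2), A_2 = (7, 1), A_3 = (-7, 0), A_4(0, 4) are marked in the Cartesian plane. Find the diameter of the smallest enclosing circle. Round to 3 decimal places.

15.033

The farthest pair is A_1–A_2 with squared distance 226. The circle on this segment as diameter has centre (-0.5, 1.5) and r² = 226/4 = 56.5.
Check A_3: distance² to centre = 44.5 ≤ 56.5, so it lies inside.
All remaining points lie in this disk, and no smaller disk contains both endpoints, so this is the minimum enclosing circle.
Diameter = 2r = 2√(56.5) ≈ 15.033.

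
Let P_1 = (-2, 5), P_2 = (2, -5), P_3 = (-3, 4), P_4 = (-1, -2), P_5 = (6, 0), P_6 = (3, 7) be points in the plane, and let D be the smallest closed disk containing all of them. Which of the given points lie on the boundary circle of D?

P_2, P_3, P_6

A smallest enclosing disk is always determined by at most three of the input points on its boundary.
The minimum enclosing circle is determined by three boundary points: P_2, P_3, P_6.
Their circumcentre is (103/46, 47/46) with r² = 38425/1058.
The farthest remaining point P_1 is at distance² 35757/1058 ≤ 38425/1058.
The points at distance exactly r from the centre are P_2, P_3, P_6 — 3 points.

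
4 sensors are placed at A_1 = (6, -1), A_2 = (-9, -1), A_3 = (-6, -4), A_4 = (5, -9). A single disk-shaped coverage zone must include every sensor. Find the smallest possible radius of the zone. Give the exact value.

8.125

The minimum enclosing circle is determined by three boundary points: A_1, A_2, A_4.
Their circumcentre is (-1.5, -4.125) with r² = 66.015625.
The farthest remaining point A_3 is at distance² 20.265625 ≤ 66.015625.
r = √(66.015625) = 8.125.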